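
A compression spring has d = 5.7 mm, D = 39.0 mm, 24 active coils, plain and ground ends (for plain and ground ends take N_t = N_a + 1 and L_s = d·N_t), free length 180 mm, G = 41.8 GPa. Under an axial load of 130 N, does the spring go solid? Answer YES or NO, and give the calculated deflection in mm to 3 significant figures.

k = Gd⁴/(8D³N_a) = (41.8×10³)(5.7⁴)/(8·39.0³·24) = 3.8742 N/mm
N_t = 25; L_s = 5.7·25 = 142.5 mm; δ_solid = L₀ − L_s = 180 − 142.5 = 37.5 mm
δ = F/k = 130/3.8742 = 33.555 mm
δ < δ_solid → spring does not go solid

NO, δ = 33.6 mm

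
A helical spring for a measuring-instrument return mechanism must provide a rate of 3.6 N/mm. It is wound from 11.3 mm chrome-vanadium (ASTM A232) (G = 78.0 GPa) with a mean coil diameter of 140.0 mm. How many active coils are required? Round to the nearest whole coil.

N_a = Gd⁴/(8D³k) = (78.0×10³ × 11.3⁴)/(8 × 140.0³ × 3.6)
    = 1.27177e+09 / 7.90272e+07 = 16.09 → 16 coils

16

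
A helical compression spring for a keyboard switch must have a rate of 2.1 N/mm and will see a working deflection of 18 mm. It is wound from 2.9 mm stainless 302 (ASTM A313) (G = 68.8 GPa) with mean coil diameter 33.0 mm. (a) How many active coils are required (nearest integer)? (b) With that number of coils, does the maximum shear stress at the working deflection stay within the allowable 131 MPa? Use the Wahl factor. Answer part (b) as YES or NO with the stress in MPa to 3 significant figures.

(a) 8 coils; (b) NO, τ_max = 148 MPa

N_a = Gd⁴/(8D³k) = (68.8×10³)(2.9⁴)/(8·33.0³·2.1) = 8.06 → N_a = 8
Actual rate k = Gd⁴/(8D³·8) = 2.1157 N/mm
Working load F = kδ = 2.1157·18 = 38.083 N
C = 33.0/2.9 = 11.3793; K_W = (4C−1)/(4C−4)+0.615/C = 1.1263
τ_max = K_W·8FD/(πd³) = 1.1263·131.22 = 147.79 MPa
τ_max > 131 MPa → exceeds allowable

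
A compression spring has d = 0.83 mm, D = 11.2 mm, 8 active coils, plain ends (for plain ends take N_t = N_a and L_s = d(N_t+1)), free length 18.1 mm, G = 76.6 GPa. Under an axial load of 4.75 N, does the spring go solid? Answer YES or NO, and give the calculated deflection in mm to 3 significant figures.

k = Gd⁴/(8D³N_a) = (76.6×10³)(0.83⁴)/(8·11.2³·8) = 0.4043 N/mm
N_t = 8; L_s = 0.83·9 = 7.47 mm; δ_solid = L₀ − L_s = 18.1 − 7.47 = 10.63 mm
δ = F/k = 4.75/0.4043 = 11.749 mm
δ ≥ δ_solid → spring goes solid

YES, δ = 11.7 mm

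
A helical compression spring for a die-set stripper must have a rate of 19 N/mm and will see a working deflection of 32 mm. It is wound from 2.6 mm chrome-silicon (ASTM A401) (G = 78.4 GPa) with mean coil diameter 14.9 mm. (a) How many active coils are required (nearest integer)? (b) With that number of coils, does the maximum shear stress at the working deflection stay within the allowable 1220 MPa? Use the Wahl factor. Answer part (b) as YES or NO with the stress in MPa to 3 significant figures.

N_a = Gd⁴/(8D³k) = (78.4×10³)(2.6⁴)/(8·14.9³·19) = 7.125 → N_a = 7
Actual rate k = Gd⁴/(8D³·7) = 19.34 N/mm
Working load F = kδ = 19.34·32 = 618.89 N
C = 14.9/2.6 = 5.7308; K_W = (4C−1)/(4C−4)+0.615/C = 1.2659
τ_max = K_W·8FD/(πd³) = 1.2659·1336 = 1691.2 MPa
τ_max > 1220 MPa → exceeds allowable

(a) 7 coils; (b) NO, τ_max = 1690 MPa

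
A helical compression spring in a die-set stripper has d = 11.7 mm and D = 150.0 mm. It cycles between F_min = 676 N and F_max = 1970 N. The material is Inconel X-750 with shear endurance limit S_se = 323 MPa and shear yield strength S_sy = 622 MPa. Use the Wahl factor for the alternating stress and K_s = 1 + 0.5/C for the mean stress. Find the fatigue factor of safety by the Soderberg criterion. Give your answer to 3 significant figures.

0.945

C = D/d = 150.0/11.7 = 12.8205; K_W = (4C−1)/(4C−4)+0.615/C = 1.1114; K_s = 1+0.5/C = 1.0390
F_a = (F_max−F_min)/2 = 647 N; F_m = (F_max+F_min)/2 = 1323 N
τ_a = K_W·8F_aD/(πd³) = 1.1114 × 154.3 = 171.5 MPa
τ_m = K_s·8F_mD/(πd³) = 1.0390 × 315.52 = 327.83 MPa
Soderberg: 1/n_f = τ_a/S_se + τ_m/S_sy = 171.5/323 + 327.83/622 = 0.53095 + 0.52706 = 1.058
n_f = 1/1.058 = 0.9452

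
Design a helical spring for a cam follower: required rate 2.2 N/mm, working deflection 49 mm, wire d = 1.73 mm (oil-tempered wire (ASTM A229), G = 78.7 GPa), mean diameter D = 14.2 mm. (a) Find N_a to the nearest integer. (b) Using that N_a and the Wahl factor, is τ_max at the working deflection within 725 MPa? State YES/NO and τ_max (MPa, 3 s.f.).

N_a = Gd⁴/(8D³k) = (78.7×10³)(1.73⁴)/(8·14.2³·2.2) = 13.99 → N_a = 14
Actual rate k = Gd⁴/(8D³·14) = 2.1982 N/mm
Working load F = kδ = 2.1982·49 = 107.71 N
C = 14.2/1.73 = 8.2081; K_W = (4C−1)/(4C−4)+0.615/C = 1.1790
τ_max = K_W·8FD/(πd³) = 1.1790·752.25 = 886.88 MPa
τ_max > 725 MPa → exceeds allowable

(a) 14 coils; (b) NO, τ_max = 887 MPa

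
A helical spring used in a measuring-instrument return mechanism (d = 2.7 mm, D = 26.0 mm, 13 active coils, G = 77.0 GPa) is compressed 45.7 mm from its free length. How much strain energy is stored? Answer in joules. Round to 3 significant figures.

2.34 J

k = Gd⁴/(8D³N_a) = (77.0×10³)(2.7⁴)/(8·26.0³·13) = 2.2387 N/mm
U = ½kδ² = 0.5 × 2.2387 × 45.7² = 2337.7 N·mm = 2.3377 J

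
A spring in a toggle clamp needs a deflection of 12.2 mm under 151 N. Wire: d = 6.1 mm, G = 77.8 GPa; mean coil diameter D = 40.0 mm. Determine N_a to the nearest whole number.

Required rate k = F/δ = 151/12.2 = 12.377 N/mm
N_a = Gd⁴/(8D³k) = (77.8×10³ × 6.1⁴)/(8 × 40.0³ × 12.377)
    = 1.07721e+08 / 6.33705e+06 = 17 → 17 coils

17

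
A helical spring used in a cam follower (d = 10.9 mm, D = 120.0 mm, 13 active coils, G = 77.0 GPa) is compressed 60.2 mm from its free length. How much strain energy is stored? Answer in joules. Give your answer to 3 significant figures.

k = Gd⁴/(8D³N_a) = (77.0×10³)(10.9⁴)/(8·120.0³·13) = 6.0481 N/mm
U = ½kδ² = 0.5 × 6.0481 × 60.2² = 10959 N·mm = 10.959 J

11.0 J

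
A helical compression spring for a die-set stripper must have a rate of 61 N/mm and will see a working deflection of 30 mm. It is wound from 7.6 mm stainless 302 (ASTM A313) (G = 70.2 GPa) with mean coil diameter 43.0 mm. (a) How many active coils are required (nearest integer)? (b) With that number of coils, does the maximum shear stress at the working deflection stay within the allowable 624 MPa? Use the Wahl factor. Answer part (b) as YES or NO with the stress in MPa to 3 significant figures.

N_a = Gd⁴/(8D³k) = (70.2×10³)(7.6⁴)/(8·43.0³·61) = 6.036 → N_a = 6
Actual rate k = Gd⁴/(8D³·6) = 61.368 N/mm
Working load F = kδ = 61.368·30 = 1841.1 N
C = 43.0/7.6 = 5.6579; K_W = (4C−1)/(4C−4)+0.615/C = 1.2697
τ_max = K_W·8FD/(πd³) = 1.2697·459.23 = 583.1 MPa
τ_max ≤ 624 MPa → acceptable

(a) 6 coils; (b) YES, τ_max = 583 MPa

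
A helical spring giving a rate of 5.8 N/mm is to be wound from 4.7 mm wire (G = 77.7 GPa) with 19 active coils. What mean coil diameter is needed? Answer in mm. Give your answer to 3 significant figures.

35.0 mm

D = (Gd⁴/(8N_a·k))^(1/3) = (77.7×10³·4.7⁴/(8·19·5.8))^(1/3)
  = (43007.2)^(1/3) = 35.0359 mm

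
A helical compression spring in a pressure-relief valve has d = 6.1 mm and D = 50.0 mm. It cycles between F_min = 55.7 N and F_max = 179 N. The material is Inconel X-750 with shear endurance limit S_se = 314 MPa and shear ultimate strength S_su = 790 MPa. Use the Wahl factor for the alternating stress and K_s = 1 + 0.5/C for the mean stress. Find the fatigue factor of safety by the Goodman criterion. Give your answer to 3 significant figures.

4.58

C = D/d = 50.0/6.1 = 8.1967; K_W = (4C−1)/(4C−4)+0.615/C = 1.1792; K_s = 1+0.5/C = 1.0610
F_a = (F_max−F_min)/2 = 61.65 N; F_m = (F_max+F_min)/2 = 117.35 N
τ_a = K_W·8F_aD/(πd³) = 1.1792 × 34.582 = 40.781 MPa
τ_m = K_s·8F_mD/(πd³) = 1.0610 × 65.827 = 69.842 MPa
Goodman: 1/n_f = τ_a/S_se + τ_m/S_su = 40.781/314 + 69.842/790 = 0.12988 + 0.08841 = 0.21828
n_f = 1/0.21828 = 4.581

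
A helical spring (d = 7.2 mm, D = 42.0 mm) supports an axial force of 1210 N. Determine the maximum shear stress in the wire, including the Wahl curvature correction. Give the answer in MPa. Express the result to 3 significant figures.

437 MPa

Spring index C = D/d = 42.0/7.2 = 5.8333
K_W = (4C−1)/(4C−4) + 0.615/C = 22.333/19.333 + 0.1054 = 1.2606
τ₀ = 8FD/(πd³) = 8·1210·42.0/(π·7.2³) = 406560/1172.6 = 346.72 MPa
τ_max = K·τ₀ = 1.2606 × 346.72 = 437.07 MPa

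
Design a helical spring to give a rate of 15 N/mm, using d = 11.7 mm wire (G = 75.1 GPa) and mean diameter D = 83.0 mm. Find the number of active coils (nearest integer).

21

N_a = Gd⁴/(8D³k) = (75.1×10³ × 11.7⁴)/(8 × 83.0³ × 15)
    = 1.40729e+09 / 6.86144e+07 = 20.51 → 21 coils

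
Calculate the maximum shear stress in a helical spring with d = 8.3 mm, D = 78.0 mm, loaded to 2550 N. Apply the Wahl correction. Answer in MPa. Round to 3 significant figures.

Spring index C = D/d = 78.0/8.3 = 9.3976
K_W = (4C−1)/(4C−4) + 0.615/C = 36.590/33.590 + 0.0654 = 1.1548
τ₀ = 8FD/(πd³) = 8·2550·78.0/(π·8.3³) = 1.5912e+06/1796.3 = 885.81 MPa
τ_max = K·τ₀ = 1.1548 × 885.81 = 1022.9 MPa

1020 MPa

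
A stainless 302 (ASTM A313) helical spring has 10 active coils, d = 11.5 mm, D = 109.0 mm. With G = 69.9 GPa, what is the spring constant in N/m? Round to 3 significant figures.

11800 N/m

k = Gd⁴/(8D³N_a) = (69.9×10³ × 11.5⁴) / (8 × 109.0³ × 10)
  = 1.22256e+09 / 1.03602e+08 = 11.8 N/mm = 11800 N/m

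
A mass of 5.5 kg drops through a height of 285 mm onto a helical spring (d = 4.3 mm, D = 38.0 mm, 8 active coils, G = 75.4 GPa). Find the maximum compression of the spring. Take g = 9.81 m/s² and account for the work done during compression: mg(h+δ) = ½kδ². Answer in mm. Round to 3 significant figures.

k = Gd⁴/(8D³N_a) = (75.4×10³)(4.3⁴)/(8·38.0³·8) = 7.3403 N/mm
W = mg = 5.5 × 9.81 = 53.955 N
½kδ² − Wδ − Wh = 0 → δ = (W + √(W² + 2kWh))/k
δ = (53.955 + √(2911.1 + 225746))/7.3403 = (53.955 + 478.18)/7.3403 = 72.495 mm

72.5 mm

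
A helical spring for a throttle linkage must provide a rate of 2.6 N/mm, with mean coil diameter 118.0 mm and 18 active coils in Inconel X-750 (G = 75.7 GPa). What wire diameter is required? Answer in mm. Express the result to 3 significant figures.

d = (8D³N_a·k / G)^(1/4) = (8·118.0³·18·2.6 / (75.7×10³))^0.25
  = (8126.2)^0.25 = 9.4945 mm

9.49 mm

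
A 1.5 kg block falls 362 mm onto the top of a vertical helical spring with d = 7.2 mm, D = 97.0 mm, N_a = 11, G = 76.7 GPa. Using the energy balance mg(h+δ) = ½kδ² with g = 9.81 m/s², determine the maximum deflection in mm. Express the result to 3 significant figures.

k = Gd⁴/(8D³N_a) = (76.7×10³)(7.2⁴)/(8·97.0³·11) = 2.5664 N/mm
W = mg = 1.5 × 9.81 = 14.715 N
½kδ² − Wδ − Wh = 0 → δ = (W + √(W² + 2kWh))/k
δ = (14.715 + √(216.53 + 27341.7))/2.5664 = (14.715 + 166.01)/2.5664 = 70.418 mm

70.4 mm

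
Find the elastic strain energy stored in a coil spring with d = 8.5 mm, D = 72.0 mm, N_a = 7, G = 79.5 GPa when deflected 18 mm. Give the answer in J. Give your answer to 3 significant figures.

k = Gd⁴/(8D³N_a) = (79.5×10³)(8.5⁴)/(8·72.0³·7) = 19.854 N/mm
U = ½kδ² = 0.5 × 19.854 × 18² = 3216.4 N·mm = 3.2164 J

3.22 J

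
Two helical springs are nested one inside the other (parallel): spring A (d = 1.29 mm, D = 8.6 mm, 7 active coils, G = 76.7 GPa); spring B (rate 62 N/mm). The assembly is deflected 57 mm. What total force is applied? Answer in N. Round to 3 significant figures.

3870 N

k_A = Gd⁴/(8D³N_a) = (76.7×10³)(1.29⁴)/(8·8.6³·7) = 5.9631 N/mm
Parallel: k_eq = 5.9631 + 62 = 67.963 N/mm
F = k_eq·δ = 67.963·57 = 3873.9 N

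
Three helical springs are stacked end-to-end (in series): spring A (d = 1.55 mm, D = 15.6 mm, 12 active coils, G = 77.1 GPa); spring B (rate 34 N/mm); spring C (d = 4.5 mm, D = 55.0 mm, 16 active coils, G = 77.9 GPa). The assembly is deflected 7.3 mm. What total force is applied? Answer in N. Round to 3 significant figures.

4.82 N

k_A = Gd⁴/(8D³N_a) = (77.1×10³)(1.55⁴)/(8·15.6³·12) = 1.2211 N/mm
k_C = Gd⁴/(8D³N_a) = (77.9×10³)(4.5⁴)/(8·55.0³·16) = 1.5 N/mm
Series: 1/k_eq = 1/1.2211 + 1/34 + 1/1.5 = 1.515; k_eq = 0.66005 N/mm
F = k_eq·δ = 0.66005·7.3 = 4.8183 N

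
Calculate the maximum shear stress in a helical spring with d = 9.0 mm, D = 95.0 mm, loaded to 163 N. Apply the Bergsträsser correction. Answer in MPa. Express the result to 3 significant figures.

61.0 MPa

Spring index C = D/d = 95.0/9.0 = 10.5556
K_B = (4C+2)/(4C−3) = 44.222/39.222 = 1.1275
τ₀ = 8FD/(πd³) = 8·163·95.0/(π·9.0³) = 123880/2290.2 = 54.091 MPa
τ_max = K·τ₀ = 1.1275 × 54.091 = 60.986 MPa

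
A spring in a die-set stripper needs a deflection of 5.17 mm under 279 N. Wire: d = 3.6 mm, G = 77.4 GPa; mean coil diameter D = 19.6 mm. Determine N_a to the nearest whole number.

4

Required rate k = F/δ = 279/5.17 = 53.965 N/mm
N_a = Gd⁴/(8D³k) = (77.4×10³ × 3.6⁴)/(8 × 19.6³ × 53.965)
    = 1.30002e+07 / 3.25066e+06 = 3.999 → 4 coils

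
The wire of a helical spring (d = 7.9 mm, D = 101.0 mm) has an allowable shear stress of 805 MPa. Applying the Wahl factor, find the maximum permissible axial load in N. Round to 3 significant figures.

C = D/d = 101.0/7.9 = 12.7848
K_W = (4C−1)/(4C−4) + 0.615/C = 50.139/47.139 + 0.0481 = 1.1117
τ_max = K·8FD/(πd³) → F_max = τ_allow·πd³/(8DK)
F_max = 805·π·7.9³/(8·101.0·1.1117) = 1.2469e+06/898.29 = 1388.1 N

1390 N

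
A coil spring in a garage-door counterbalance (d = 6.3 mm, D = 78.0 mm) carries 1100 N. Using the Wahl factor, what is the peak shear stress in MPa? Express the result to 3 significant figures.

Spring index C = D/d = 78.0/6.3 = 12.3810
K_W = (4C−1)/(4C−4) + 0.615/C = 48.524/45.524 + 0.0497 = 1.1156
τ₀ = 8FD/(πd³) = 8·1100·78.0/(π·6.3³) = 686400/785.55 = 873.79 MPa
τ_max = K·τ₀ = 1.1156 × 873.79 = 974.77 MPa

975 MPa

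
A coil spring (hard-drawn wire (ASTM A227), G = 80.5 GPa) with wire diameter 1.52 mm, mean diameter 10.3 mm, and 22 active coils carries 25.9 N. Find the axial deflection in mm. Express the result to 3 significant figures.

k = Gd⁴/(8D³N_a) = (80.5×10³)(1.52⁴)/(8·10.3³·22) = 2.2343 N/mm
δ = F/k = 25.9 / 2.2343 = 11.592 mm

11.6 mm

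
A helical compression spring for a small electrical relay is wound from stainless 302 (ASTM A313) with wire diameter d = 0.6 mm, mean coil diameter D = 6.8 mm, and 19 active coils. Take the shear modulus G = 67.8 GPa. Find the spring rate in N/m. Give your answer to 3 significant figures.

k = Gd⁴/(8D³N_a) = (67.8×10³ × 0.6⁴) / (8 × 6.8³ × 19)
  = 8786.88 / 47793.7 = 0.18385 N/mm = 183.85 N/m

184 N/m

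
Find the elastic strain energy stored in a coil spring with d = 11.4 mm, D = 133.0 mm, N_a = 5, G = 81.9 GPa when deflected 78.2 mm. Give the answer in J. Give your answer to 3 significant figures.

44.9 J

k = Gd⁴/(8D³N_a) = (81.9×10³)(11.4⁴)/(8·133.0³·5) = 14.699 N/mm
U = ½kδ² = 0.5 × 14.699 × 78.2² = 44944 N·mm = 44.944 J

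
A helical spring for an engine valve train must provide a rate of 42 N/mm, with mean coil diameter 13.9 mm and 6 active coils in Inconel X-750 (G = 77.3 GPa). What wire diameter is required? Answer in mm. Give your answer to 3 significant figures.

d = (8D³N_a·k / G)^(1/4) = (8·13.9³·6·42 / (77.3×10³))^0.25
  = (70.041)^0.25 = 2.8929 mm

2.89 mm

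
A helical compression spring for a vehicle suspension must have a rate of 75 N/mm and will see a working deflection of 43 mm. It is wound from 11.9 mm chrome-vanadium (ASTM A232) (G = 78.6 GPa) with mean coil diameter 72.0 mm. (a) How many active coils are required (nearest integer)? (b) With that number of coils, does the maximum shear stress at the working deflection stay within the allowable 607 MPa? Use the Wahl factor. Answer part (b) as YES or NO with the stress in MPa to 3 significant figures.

(a) 7 coils; (b) YES, τ_max = 441 MPa

N_a = Gd⁴/(8D³k) = (78.6×10³)(11.9⁴)/(8·72.0³·75) = 7.038 → N_a = 7
Actual rate k = Gd⁴/(8D³·7) = 75.409 N/mm
Working load F = kδ = 75.409·43 = 3242.6 N
C = 72.0/11.9 = 6.0504; K_W = (4C−1)/(4C−4)+0.615/C = 1.2501
τ_max = K_W·8FD/(πd³) = 1.2501·352.8 = 441.05 MPa
τ_max ≤ 607 MPa → acceptable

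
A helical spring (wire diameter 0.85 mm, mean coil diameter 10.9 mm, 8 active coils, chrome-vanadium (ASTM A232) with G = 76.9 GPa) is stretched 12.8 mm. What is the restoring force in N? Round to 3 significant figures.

6.20 N

k = Gd⁴/(8D³N_a) = (76.9×10³)(0.85⁴)/(8·10.9³·8) = 0.48433 N/mm
F = k·δ = 0.48433 × 12.8 = 6.1994 N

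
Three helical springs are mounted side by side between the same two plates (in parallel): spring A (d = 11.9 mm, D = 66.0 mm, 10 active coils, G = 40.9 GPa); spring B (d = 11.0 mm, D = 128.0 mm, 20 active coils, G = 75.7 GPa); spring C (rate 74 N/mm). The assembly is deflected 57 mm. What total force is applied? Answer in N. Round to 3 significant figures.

k_A = Gd⁴/(8D³N_a) = (40.9×10³)(11.9⁴)/(8·66.0³·10) = 35.661 N/mm
k_B = Gd⁴/(8D³N_a) = (75.7×10³)(11.0⁴)/(8·128.0³·20) = 3.3031 N/mm
Parallel: k_eq = 35.661 + 3.3031 + 74 = 112.96 N/mm
F = k_eq·δ = 112.96·57 = 6438.9 N

6440 N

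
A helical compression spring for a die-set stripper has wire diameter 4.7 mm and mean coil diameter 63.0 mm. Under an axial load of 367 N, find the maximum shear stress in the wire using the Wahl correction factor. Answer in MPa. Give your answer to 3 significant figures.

627 MPa

Spring index C = D/d = 63.0/4.7 = 13.4043
K_W = (4C−1)/(4C−4) + 0.615/C = 52.617/49.617 + 0.0459 = 1.1063
τ₀ = 8FD/(πd³) = 8·367·63.0/(π·4.7³) = 184968/326.17 = 567.09 MPa
τ_max = K·τ₀ = 1.1063 × 567.09 = 627.4 MPa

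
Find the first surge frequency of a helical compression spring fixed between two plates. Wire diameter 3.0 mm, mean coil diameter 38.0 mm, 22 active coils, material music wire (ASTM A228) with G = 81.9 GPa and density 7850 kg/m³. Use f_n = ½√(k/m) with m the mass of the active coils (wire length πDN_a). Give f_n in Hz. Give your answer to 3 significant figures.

34.3 Hz

k = Gd⁴/(8D³N_a) = (81.9×10³)(3.0⁴)/(8·38.0³·22) = 0.68692 N/mm = 686.92 N/m
Wire length L = πDN_a = π·38.0·22 = 2626.4 mm
m = ρ·(πd²/4)·L = 7850 × 7.0686×10⁻⁶ m² × 2.6264 m = 0.14573 kg
f_n = ½√(k/m) = 0.5·√(686.92/0.14573) = 0.5·√(4713.5) = 34.328 Hz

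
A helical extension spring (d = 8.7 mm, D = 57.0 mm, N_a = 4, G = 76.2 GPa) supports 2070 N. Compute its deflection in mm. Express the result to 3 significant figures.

28.1 mm

k = Gd⁴/(8D³N_a) = (76.2×10³)(8.7⁴)/(8·57.0³·4) = 73.664 N/mm
δ = F/k = 2070 / 73.664 = 28.1 mm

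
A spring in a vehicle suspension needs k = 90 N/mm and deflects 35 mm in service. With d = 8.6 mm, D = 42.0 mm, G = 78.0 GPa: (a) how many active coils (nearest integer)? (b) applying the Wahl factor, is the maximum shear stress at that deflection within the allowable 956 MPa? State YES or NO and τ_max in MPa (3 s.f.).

(a) 8 coils; (b) YES, τ_max = 699 MPa

N_a = Gd⁴/(8D³k) = (78.0×10³)(8.6⁴)/(8·42.0³·90) = 7.998 → N_a = 8
Actual rate k = Gd⁴/(8D³·8) = 89.983 N/mm
Working load F = kδ = 89.983·35 = 3149.4 N
C = 42.0/8.6 = 4.8837; K_W = (4C−1)/(4C−4)+0.615/C = 1.3190
τ_max = K_W·8FD/(πd³) = 1.3190·529.57 = 698.52 MPa
τ_max ≤ 956 MPa → acceptable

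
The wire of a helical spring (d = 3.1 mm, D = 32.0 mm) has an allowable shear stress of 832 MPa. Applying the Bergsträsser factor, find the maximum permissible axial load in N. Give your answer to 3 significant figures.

269 N

C = D/d = 32.0/3.1 = 10.3226
K_B = (4C+2)/(4C−3) = 43.290/38.290 = 1.1306
τ_max = K·8FD/(πd³) → F_max = τ_allow·πd³/(8DK)
F_max = 832·π·3.1³/(8·32.0·1.1306) = 77868/289.43 = 269.04 N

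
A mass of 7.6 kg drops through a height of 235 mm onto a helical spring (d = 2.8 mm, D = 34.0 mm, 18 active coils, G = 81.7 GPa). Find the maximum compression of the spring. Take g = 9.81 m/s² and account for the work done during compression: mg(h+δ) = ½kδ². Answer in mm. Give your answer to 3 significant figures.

k = Gd⁴/(8D³N_a) = (81.7×10³)(2.8⁴)/(8·34.0³·18) = 0.88727 N/mm
W = mg = 7.6 × 9.81 = 74.556 N
½kδ² − Wδ − Wh = 0 → δ = (W + √(W² + 2kWh))/k
δ = (74.556 + √(5558.6 + 31091.1))/0.88727 = (74.556 + 191.44)/0.88727 = 299.79 mm

300 mm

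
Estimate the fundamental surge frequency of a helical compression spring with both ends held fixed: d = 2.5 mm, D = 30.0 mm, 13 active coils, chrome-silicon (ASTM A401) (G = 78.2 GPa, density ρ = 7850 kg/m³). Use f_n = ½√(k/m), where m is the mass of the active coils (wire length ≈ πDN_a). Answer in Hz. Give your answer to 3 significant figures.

k = Gd⁴/(8D³N_a) = (78.2×10³)(2.5⁴)/(8·30.0³·13) = 1.0879 N/mm = 1087.9 N/m
Wire length L = πDN_a = π·30.0·13 = 1225.2 mm
m = ρ·(πd²/4)·L = 7850 × 4.9087×10⁻⁶ m² × 1.2252 m = 0.047212 kg
f_n = ½√(k/m) = 0.5·√(1087.9/0.047212) = 0.5·√(23042) = 75.898 Hz

75.9 Hz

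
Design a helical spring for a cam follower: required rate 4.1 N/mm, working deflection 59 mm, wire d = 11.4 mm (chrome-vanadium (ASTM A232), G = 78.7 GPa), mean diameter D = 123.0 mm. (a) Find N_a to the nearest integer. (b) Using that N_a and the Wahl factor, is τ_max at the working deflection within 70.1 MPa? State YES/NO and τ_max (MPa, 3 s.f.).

(a) 22 coils; (b) YES, τ_max = 57.4 MPa

N_a = Gd⁴/(8D³k) = (78.7×10³)(11.4⁴)/(8·123.0³·4.1) = 21.78 → N_a = 22
Actual rate k = Gd⁴/(8D³·22) = 4.0585 N/mm
Working load F = kδ = 4.0585·59 = 239.45 N
C = 123.0/11.4 = 10.7895; K_W = (4C−1)/(4C−4)+0.615/C = 1.1336
τ_max = K_W·8FD/(πd³) = 1.1336·50.623 = 57.387 MPa
τ_max ≤ 70.1 MPa → acceptable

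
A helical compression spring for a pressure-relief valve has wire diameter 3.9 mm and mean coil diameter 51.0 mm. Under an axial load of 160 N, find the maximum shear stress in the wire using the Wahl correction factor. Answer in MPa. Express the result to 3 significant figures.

Spring index C = D/d = 51.0/3.9 = 13.0769
K_W = (4C−1)/(4C−4) + 0.615/C = 51.308/48.308 + 0.0470 = 1.1091
τ₀ = 8FD/(πd³) = 8·160·51.0/(π·3.9³) = 65280/186.36 = 350.3 MPa
τ_max = K·τ₀ = 1.1091 × 350.3 = 388.53 MPa

389 MPa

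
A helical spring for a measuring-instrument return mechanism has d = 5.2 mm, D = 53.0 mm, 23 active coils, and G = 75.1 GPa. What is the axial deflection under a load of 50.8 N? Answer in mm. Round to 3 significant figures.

25.3 mm

k = Gd⁴/(8D³N_a) = (75.1×10³)(5.2⁴)/(8·53.0³·23) = 2.0045 N/mm
δ = F/k = 50.8 / 2.0045 = 25.343 mm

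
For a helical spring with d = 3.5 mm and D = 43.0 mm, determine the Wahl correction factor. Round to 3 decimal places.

1.117

C = D/d = 43.0/3.5 = 12.2857
K_W = (4C−1)/(4C−4) + 0.615/C = 48.143/45.143 + 0.0501 = 1.1165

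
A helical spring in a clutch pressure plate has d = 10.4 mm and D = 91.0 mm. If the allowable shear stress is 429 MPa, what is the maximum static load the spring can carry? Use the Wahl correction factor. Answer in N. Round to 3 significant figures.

1780 N

C = D/d = 91.0/10.4 = 8.7500
K_W = (4C−1)/(4C−4) + 0.615/C = 34.000/31.000 + 0.0703 = 1.1671
τ_max = K·8FD/(πd³) → F_max = τ_allow·πd³/(8DK)
F_max = 429·π·10.4³/(8·91.0·1.1671) = 1.516e+06/849.62 = 1784.4 N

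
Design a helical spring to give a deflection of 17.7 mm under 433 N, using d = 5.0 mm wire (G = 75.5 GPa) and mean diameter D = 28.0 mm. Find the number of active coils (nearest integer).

11

Required rate k = F/δ = 433/17.7 = 24.463 N/mm
N_a = Gd⁴/(8D³k) = (75.5×10³ × 5.0⁴)/(8 × 28.0³ × 24.463)
    = 4.71875e+07 / 4.29614e+06 = 10.98 → 11 coils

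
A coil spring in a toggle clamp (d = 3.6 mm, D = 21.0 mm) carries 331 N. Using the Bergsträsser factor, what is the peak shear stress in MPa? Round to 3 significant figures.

Spring index C = D/d = 21.0/3.6 = 5.8333
K_B = (4C+2)/(4C−3) = 25.333/20.333 = 1.2459
τ₀ = 8FD/(πd³) = 8·331·21.0/(π·3.6³) = 55608/146.57 = 379.38 MPa
τ_max = K·τ₀ = 1.2459 × 379.38 = 472.68 MPa

473 MPa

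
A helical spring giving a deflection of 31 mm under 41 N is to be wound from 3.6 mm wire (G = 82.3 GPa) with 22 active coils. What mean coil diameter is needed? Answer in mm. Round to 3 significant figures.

Required rate k = F/δ = 41/31 = 1.3226 N/mm
D = (Gd⁴/(8N_a·k))^(1/3) = (82.3×10³·3.6⁴/(8·22·1.3226))^(1/3)
  = (59384.8)^(1/3) = 39.0144 mm

39.0 mm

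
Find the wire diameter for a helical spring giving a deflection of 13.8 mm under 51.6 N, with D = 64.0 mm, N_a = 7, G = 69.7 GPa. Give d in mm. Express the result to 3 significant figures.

Required rate k = F/δ = 51.6/13.8 = 3.7391 N/mm
d = (8D³N_a·k / G)^(1/4) = (8·64.0³·7·3.7391 / (69.7×10³))^0.25
  = (787.53)^0.25 = 5.2974 mm

5.30 mm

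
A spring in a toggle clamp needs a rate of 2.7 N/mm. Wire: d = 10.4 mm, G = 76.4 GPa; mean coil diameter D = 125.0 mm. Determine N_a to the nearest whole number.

21

N_a = Gd⁴/(8D³k) = (76.4×10³ × 10.4⁴)/(8 × 125.0³ × 2.7)
    = 8.93772e+08 / 4.21875e+07 = 21.19 → 21 coils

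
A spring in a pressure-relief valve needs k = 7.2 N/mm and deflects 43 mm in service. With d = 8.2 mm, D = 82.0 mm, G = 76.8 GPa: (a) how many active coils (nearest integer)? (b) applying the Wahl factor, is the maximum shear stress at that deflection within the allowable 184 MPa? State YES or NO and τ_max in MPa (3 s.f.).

N_a = Gd⁴/(8D³k) = (76.8×10³)(8.2⁴)/(8·82.0³·7.2) = 10.93 → N_a = 11
Actual rate k = Gd⁴/(8D³·11) = 7.1564 N/mm
Working load F = kδ = 7.1564·43 = 307.72 N
C = 82.0/8.2 = 10.0000; K_W = (4C−1)/(4C−4)+0.615/C = 1.1448
τ_max = K_W·8FD/(πd³) = 1.1448·116.54 = 133.42 MPa
τ_max ≤ 184 MPa → acceptable

(a) 11 coils; (b) YES, τ_max = 133 MPa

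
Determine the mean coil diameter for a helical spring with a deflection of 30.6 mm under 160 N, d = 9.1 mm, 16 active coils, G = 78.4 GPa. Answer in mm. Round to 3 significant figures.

93.0 mm

Required rate k = F/δ = 160/30.6 = 5.2288 N/mm
D = (Gd⁴/(8N_a·k))^(1/3) = (78.4×10³·9.1⁴/(8·16·5.2288))^(1/3)
  = (803291)^(1/3) = 92.9589 mm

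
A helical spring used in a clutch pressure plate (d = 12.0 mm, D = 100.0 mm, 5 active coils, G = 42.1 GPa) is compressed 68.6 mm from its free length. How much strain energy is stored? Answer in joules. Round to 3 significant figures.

51.4 J

k = Gd⁴/(8D³N_a) = (42.1×10³)(12.0⁴)/(8·100.0³·5) = 21.825 N/mm
U = ½kδ² = 0.5 × 21.825 × 68.6² = 51353 N·mm = 51.353 J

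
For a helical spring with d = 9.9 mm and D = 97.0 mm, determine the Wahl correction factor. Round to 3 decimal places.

1.148

C = D/d = 97.0/9.9 = 9.7980
K_W = (4C−1)/(4C−4) + 0.615/C = 38.192/35.192 + 0.0628 = 1.1480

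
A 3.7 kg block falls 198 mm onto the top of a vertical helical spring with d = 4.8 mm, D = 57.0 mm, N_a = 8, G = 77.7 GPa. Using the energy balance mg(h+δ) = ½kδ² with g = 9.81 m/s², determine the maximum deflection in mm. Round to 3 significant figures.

k = Gd⁴/(8D³N_a) = (77.7×10³)(4.8⁴)/(8·57.0³·8) = 3.48 N/mm
W = mg = 3.7 × 9.81 = 36.297 N
½kδ² − Wδ − Wh = 0 → δ = (W + √(W² + 2kWh))/k
δ = (36.297 + √(1317.5 + 50020.4))/3.48 = (36.297 + 226.58)/3.48 = 75.539 mm

75.5 mm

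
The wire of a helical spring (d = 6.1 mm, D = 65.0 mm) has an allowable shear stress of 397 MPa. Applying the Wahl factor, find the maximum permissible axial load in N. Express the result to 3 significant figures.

C = D/d = 65.0/6.1 = 10.6557
K_W = (4C−1)/(4C−4) + 0.615/C = 41.623/38.623 + 0.0577 = 1.1354
τ_max = K·8FD/(πd³) → F_max = τ_allow·πd³/(8DK)
F_max = 397·π·6.1³/(8·65.0·1.1354) = 2.8309e+05/590.4 = 479.49 N

479 N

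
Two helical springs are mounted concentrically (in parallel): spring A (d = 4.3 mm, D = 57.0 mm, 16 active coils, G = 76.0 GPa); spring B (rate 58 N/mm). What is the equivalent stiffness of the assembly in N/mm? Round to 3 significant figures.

k_A = Gd⁴/(8D³N_a) = (76.0×10³)(4.3⁴)/(8·57.0³·16) = 1.0961 N/mm
Parallel: k_eq = 1.0961 + 58 = 59.096 N/mm

59.1 N/mm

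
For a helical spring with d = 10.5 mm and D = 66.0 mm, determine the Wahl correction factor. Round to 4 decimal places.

C = D/d = 66.0/10.5 = 6.2857
K_W = (4C−1)/(4C−4) + 0.615/C = 24.143/21.143 + 0.0978 = 1.2397

1.2397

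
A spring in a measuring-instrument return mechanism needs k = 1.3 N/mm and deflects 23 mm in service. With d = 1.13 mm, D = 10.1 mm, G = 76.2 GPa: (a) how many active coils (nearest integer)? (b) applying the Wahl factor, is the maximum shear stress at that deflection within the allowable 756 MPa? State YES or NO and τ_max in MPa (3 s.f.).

N_a = Gd⁴/(8D³k) = (76.2×10³)(1.13⁴)/(8·10.1³·1.3) = 11.6 → N_a = 12
Actual rate k = Gd⁴/(8D³·12) = 1.2561 N/mm
Working load F = kδ = 1.2561·23 = 28.891 N
C = 10.1/1.13 = 8.9381; K_W = (4C−1)/(4C−4)+0.615/C = 1.1633
τ_max = K_W·8FD/(πd³) = 1.1633·514.98 = 599.07 MPa
τ_max ≤ 756 MPa → acceptable

(a) 12 coils; (b) YES, τ_max = 599 MPa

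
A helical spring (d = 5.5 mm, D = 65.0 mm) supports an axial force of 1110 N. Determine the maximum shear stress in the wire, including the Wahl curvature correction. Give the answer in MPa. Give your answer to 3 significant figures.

Spring index C = D/d = 65.0/5.5 = 11.8182
K_W = (4C−1)/(4C−4) + 0.615/C = 46.273/43.273 + 0.0520 = 1.1214
τ₀ = 8FD/(πd³) = 8·1110·65.0/(π·5.5³) = 577200/522.68 = 1104.3 MPa
τ_max = K·τ₀ = 1.1214 × 1104.3 = 1238.3 MPa

1240 MPa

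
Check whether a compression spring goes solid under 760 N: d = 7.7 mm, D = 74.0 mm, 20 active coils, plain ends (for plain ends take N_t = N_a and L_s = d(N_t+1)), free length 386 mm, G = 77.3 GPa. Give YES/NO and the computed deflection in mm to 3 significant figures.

k = Gd⁴/(8D³N_a) = (77.3×10³)(7.7⁴)/(8·74.0³·20) = 4.1911 N/mm
N_t = 20; L_s = 7.7·21 = 161.7 mm; δ_solid = L₀ − L_s = 386 − 161.7 = 224.3 mm
δ = F/k = 760/4.1911 = 181.34 mm
δ < δ_solid → spring does not go solid

NO, δ = 181 mm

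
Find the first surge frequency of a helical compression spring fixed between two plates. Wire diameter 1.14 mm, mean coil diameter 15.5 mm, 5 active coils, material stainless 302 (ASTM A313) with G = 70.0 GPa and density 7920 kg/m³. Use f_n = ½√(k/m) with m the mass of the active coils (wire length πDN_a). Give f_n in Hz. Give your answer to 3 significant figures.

318 Hz

k = Gd⁴/(8D³N_a) = (70.0×10³)(1.14⁴)/(8·15.5³·5) = 0.79371 N/mm = 793.71 N/m
Wire length L = πDN_a = π·15.5·5 = 243.47 mm
m = ρ·(πd²/4)·L = 7920 × 1.0207×10⁻⁶ m² × 0.24347 m = 0.0019682 kg
f_n = ½√(k/m) = 0.5·√(793.71/0.0019682) = 0.5·√(4.0326e+05) = 317.51 Hz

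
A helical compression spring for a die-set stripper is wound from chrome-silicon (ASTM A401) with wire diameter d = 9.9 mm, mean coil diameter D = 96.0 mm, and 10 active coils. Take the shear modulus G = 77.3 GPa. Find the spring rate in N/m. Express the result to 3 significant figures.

k = Gd⁴/(8D³N_a) = (77.3×10³ × 9.9⁴) / (8 × 96.0³ × 10)
  = 7.42541e+08 / 7.07789e+07 = 10.491 N/mm = 10491 N/m

10500 N/m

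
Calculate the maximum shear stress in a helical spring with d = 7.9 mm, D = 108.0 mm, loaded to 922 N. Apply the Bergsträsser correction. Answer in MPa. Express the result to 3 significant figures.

564 MPa

Spring index C = D/d = 108.0/7.9 = 13.6709
K_B = (4C+2)/(4C−3) = 56.684/51.684 = 1.0967
τ₀ = 8FD/(πd³) = 8·922·108.0/(π·7.9³) = 796608/1548.9 = 514.3 MPa
τ_max = K·τ₀ = 1.0967 × 514.3 = 564.05 MPa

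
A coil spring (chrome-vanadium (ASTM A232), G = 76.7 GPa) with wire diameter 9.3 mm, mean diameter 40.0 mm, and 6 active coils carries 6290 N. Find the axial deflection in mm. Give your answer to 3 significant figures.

33.7 mm

k = Gd⁴/(8D³N_a) = (76.7×10³)(9.3⁴)/(8·40.0³·6) = 186.77 N/mm
δ = F/k = 6290 / 186.77 = 33.678 mm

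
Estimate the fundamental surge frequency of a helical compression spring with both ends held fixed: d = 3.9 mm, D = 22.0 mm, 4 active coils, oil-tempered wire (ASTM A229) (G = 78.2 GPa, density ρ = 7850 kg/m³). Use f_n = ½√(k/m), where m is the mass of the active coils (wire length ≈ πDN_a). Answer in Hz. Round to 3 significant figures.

716 Hz

k = Gd⁴/(8D³N_a) = (78.2×10³)(3.9⁴)/(8·22.0³·4) = 53.094 N/mm = 53094 N/m
Wire length L = πDN_a = π·22.0·4 = 276.46 mm
m = ρ·(πd²/4)·L = 7850 × 11.946×10⁻⁶ m² × 0.27646 m = 0.025925 kg
f_n = ½√(k/m) = 0.5·√(53094/0.025925) = 0.5·√(2.048e+06) = 715.54 Hz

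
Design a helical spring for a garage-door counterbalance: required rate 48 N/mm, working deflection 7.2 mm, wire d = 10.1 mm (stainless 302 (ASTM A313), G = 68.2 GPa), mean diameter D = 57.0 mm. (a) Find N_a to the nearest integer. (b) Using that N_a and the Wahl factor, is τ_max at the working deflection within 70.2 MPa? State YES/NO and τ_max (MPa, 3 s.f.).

N_a = Gd⁴/(8D³k) = (68.2×10³)(10.1⁴)/(8·57.0³·48) = 9.98 → N_a = 10
Actual rate k = Gd⁴/(8D³·10) = 47.902 N/mm
Working load F = kδ = 47.902·7.2 = 344.9 N
C = 57.0/10.1 = 5.6436; K_W = (4C−1)/(4C−4)+0.615/C = 1.2705
τ_max = K_W·8FD/(πd³) = 1.2705·48.589 = 61.732 MPa
τ_max ≤ 70.2 MPa → acceptable

(a) 10 coils; (b) YES, τ_max = 61.7 MPa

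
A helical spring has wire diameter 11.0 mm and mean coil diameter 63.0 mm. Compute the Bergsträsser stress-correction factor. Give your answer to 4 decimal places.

1.2511

C = D/d = 63.0/11.0 = 5.7273
K_B = (4C+2)/(4C−3) = 24.909/19.909 = 1.2511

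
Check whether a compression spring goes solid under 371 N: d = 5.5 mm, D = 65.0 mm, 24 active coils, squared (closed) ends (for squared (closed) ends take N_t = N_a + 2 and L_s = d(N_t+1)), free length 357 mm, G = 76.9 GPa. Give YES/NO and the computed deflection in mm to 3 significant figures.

k = Gd⁴/(8D³N_a) = (76.9×10³)(5.5⁴)/(8·65.0³·24) = 1.3346 N/mm
N_t = 26; L_s = 5.5·27 = 148.5 mm; δ_solid = L₀ − L_s = 357 − 148.5 = 208.5 mm
δ = F/k = 371/1.3346 = 278 mm
δ ≥ δ_solid → spring goes solid

YES, δ = 278 mm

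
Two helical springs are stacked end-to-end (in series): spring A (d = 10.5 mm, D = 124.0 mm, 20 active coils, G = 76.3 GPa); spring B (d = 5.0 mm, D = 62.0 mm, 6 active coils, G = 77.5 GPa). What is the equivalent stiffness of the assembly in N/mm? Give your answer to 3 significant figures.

k_A = Gd⁴/(8D³N_a) = (76.3×10³)(10.5⁴)/(8·124.0³·20) = 3.0402 N/mm
k_B = Gd⁴/(8D³N_a) = (77.5×10³)(5.0⁴)/(8·62.0³·6) = 4.2341 N/mm
Series: 1/k_eq = 1/3.0402 + 1/4.2341 = 0.56511; k_eq = 1.7696 N/mm

1.77 N/mm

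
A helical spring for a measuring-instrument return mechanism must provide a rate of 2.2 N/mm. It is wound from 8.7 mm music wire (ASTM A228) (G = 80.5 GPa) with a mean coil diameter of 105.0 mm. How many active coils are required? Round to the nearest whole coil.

23

N_a = Gd⁴/(8D³k) = (80.5×10³ × 8.7⁴)/(8 × 105.0³ × 2.2)
    = 4.61183e+08 / 2.03742e+07 = 22.64 → 23 coils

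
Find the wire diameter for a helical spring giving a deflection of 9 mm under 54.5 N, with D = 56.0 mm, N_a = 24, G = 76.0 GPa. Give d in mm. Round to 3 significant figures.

Required rate k = F/δ = 54.5/9 = 6.0556 N/mm
d = (8D³N_a·k / G)^(1/4) = (8·56.0³·24·6.0556 / (76.0×10³))^0.25
  = (2686.6)^0.25 = 7.1995 mm

7.20 mm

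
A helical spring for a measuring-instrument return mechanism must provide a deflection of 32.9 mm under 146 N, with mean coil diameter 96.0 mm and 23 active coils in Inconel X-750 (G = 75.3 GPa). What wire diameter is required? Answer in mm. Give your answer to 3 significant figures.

9.90 mm

Required rate k = F/δ = 146/32.9 = 4.4377 N/mm
d = (8D³N_a·k / G)^(1/4) = (8·96.0³·23·4.4377 / (75.3×10³))^0.25
  = (9593.9)^0.25 = 9.8969 mm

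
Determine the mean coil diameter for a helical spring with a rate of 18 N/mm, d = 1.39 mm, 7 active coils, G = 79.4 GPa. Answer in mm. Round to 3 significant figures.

6.65 mm

D = (Gd⁴/(8N_a·k))^(1/3) = (79.4×10³·1.39⁴/(8·7·18))^(1/3)
  = (294.049)^(1/3) = 6.6498 mm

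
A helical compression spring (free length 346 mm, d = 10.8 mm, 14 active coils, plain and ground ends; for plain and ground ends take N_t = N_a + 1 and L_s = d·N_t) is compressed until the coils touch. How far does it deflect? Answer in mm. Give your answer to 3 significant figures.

N_t = 15; L_s = 10.8·15 = 162 mm
δ_solid = L₀ − L_s = 346 − 162 = 184 mm

184 mm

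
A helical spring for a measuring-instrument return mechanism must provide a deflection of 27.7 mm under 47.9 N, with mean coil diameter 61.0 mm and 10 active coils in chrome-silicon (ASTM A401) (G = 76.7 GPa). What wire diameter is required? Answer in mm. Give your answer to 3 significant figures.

Required rate k = F/δ = 47.9/27.7 = 1.7292 N/mm
d = (8D³N_a·k / G)^(1/4) = (8·61.0³·10·1.7292 / (76.7×10³))^0.25
  = (409.39)^0.25 = 4.4982 mm

4.50 mm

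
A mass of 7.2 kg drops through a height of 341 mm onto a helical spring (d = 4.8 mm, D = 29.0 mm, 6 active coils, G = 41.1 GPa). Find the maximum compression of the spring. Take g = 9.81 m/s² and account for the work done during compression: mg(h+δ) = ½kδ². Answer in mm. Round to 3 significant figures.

54.8 mm

k = Gd⁴/(8D³N_a) = (41.1×10³)(4.8⁴)/(8·29.0³·6) = 18.637 N/mm
W = mg = 7.2 × 9.81 = 70.632 N
½kδ² − Wδ − Wh = 0 → δ = (W + √(W² + 2kWh))/k
δ = (70.632 + √(4988.9 + 897754))/18.637 = (70.632 + 950.13)/18.637 = 54.771 mm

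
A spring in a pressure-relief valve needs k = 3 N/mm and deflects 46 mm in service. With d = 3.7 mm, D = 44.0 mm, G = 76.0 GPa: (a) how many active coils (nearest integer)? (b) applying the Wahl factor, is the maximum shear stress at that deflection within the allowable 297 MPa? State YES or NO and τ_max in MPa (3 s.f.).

(a) 7 coils; (b) NO, τ_max = 340 MPa

N_a = Gd⁴/(8D³k) = (76.0×10³)(3.7⁴)/(8·44.0³·3) = 6.967 → N_a = 7
Actual rate k = Gd⁴/(8D³·7) = 2.9859 N/mm
Working load F = kδ = 2.9859·46 = 137.35 N
C = 44.0/3.7 = 11.8919; K_W = (4C−1)/(4C−4)+0.615/C = 1.1206
τ_max = K_W·8FD/(πd³) = 1.1206·303.82 = 340.46 MPa
τ_max > 297 MPa → exceeds allowable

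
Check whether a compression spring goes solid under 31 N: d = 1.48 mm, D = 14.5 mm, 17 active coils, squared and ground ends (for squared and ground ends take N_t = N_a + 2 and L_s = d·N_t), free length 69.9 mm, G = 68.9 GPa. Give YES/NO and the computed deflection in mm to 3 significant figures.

NO, δ = 38.9 mm

k = Gd⁴/(8D³N_a) = (68.9×10³)(1.48⁴)/(8·14.5³·17) = 0.7973 N/mm
N_t = 19; L_s = 1.48·19 = 28.12 mm; δ_solid = L₀ − L_s = 69.9 − 28.12 = 41.78 mm
δ = F/k = 31/0.7973 = 38.881 mm
δ < δ_solid → spring does not go solid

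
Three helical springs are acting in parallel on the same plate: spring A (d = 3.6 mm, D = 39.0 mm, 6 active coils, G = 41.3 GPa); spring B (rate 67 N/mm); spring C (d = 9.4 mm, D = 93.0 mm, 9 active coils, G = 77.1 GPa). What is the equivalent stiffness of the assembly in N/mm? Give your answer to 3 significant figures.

k_A = Gd⁴/(8D³N_a) = (41.3×10³)(3.6⁴)/(8·39.0³·6) = 2.4363 N/mm
k_C = Gd⁴/(8D³N_a) = (77.1×10³)(9.4⁴)/(8·93.0³·9) = 10.394 N/mm
Parallel: k_eq = 2.4363 + 67 + 10.394 = 79.83 N/mm

79.8 N/mm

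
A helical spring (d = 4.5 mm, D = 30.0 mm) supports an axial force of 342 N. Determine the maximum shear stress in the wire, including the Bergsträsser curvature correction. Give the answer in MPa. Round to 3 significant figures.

Spring index C = D/d = 30.0/4.5 = 6.6667
K_B = (4C+2)/(4C−3) = 28.667/23.667 = 1.2113
τ₀ = 8FD/(πd³) = 8·342·30.0/(π·4.5³) = 82080/286.28 = 286.71 MPa
τ_max = K·τ₀ = 1.2113 × 286.71 = 347.29 MPa

347 MPa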